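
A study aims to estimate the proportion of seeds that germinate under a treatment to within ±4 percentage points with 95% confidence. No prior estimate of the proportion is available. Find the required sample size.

For a proportion with margin E = 0.04 at 95% confidence, z = 1.960.
With no prior estimate, use p = 0.5, which maximizes p(1−p) at 0.25.
n = 0.25 × (z/E)² = 0.25 × (1.960/0.04)² = 600.25
Round up: n = 601.

601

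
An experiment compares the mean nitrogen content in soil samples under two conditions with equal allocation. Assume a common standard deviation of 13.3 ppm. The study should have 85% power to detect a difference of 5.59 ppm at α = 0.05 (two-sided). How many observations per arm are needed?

For two equal groups, n per group = 2·((z_{α/2} + z_β)·σ/δ)².
z_{α/2} = 1.960; z_β = 1.036 (power 85%).
n = 2 × (2.996 × 13.3 / 5.59)² = 2 × 50.81 = 101.62
Round up: n = 102 per group.

102 per group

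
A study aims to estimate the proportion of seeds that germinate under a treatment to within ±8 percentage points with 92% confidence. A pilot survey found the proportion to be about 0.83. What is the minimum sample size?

68

For a proportion with margin E = 0.08 at 92% confidence, z = 1.751.
n = p̂(1−p̂)(z/E)² = 0.83 × 0.17 × (1.751/0.08)² = 67.60
Round up: n = 68.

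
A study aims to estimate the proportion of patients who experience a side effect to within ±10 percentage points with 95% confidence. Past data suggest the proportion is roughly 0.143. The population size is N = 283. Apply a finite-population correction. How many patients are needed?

41

For a proportion with margin E = 0.1 at 95% confidence, z = 1.960.
n = p̂(1−p̂)(z/E)² = 0.143 × 0.857 × (1.960/0.1)² = 47.08 — call this n₀.
Finite-population correction with N = 283: n = n₀ / (1 + (n₀−1)/N) = 47.08 / 1.163 = 40.48
Round up: n = 41.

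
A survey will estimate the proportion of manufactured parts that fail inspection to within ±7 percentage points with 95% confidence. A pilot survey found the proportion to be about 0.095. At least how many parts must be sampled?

For a proportion with margin E = 0.07 at 95% confidence, z = 1.960.
n = p̂(1−p̂)(z/E)² = 0.095 × 0.905 × (1.960/0.07)² = 67.40
Round up: n = 68.

n = 68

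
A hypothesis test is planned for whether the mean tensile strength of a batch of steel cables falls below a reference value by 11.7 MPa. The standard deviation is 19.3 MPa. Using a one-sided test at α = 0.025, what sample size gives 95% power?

For a one-sample z-test, n = ((z_α + z_β)·σ/δ)².
z_α = 1.960 (one-sided α = 0.025); z_β = 1.645 (power 95% → β = 0.05).
n = (3.605 × 19.3 / 11.7)² = 35.36
Round up: n = 36.

n = 36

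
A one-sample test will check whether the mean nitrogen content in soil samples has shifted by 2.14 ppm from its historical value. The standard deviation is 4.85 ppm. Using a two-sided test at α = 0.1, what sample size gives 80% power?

n = 32

For a one-sample z-test, n = ((z_{α/2} + z_β)·σ/δ)².
z_{α/2} = 1.645 (two-sided α = 0.1); z_β = 0.842 (power 80% → β = 0.2).
n = (2.487 × 4.85 / 2.14)² = 31.77
Round up: n = 32.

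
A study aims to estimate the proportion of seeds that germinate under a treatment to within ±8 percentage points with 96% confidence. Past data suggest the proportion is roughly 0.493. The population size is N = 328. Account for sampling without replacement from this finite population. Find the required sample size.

For a proportion with margin E = 0.08 at 96% confidence, z = 2.054.
n = p̂(1−p̂)(z/E)² = 0.493 × 0.507 × (2.054/0.08)² = 164.77 — call this n₀.
Finite-population correction with N = 328: n = n₀ / (1 + (n₀−1)/N) = 164.77 / 1.499 = 109.92
Round up: n = 110.

110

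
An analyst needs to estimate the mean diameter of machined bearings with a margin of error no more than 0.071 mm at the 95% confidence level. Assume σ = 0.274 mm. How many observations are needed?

58

For a mean, the margin of error is E = z·σ/√n, so n = (zσ/E)².
At 95% confidence, z = 1.960.
n = (1.960 × 0.274 / 0.071)² = 57.21
Round up: n = 58.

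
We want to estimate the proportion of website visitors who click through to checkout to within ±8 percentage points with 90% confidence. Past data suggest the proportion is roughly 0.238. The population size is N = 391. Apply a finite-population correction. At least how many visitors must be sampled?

For a proportion with margin E = 0.08 at 90% confidence, z = 1.645.
n = p̂(1−p̂)(z/E)² = 0.238 × 0.762 × (1.645/0.08)² = 76.68 — call this n₀.
Finite-population correction with N = 391: n = n₀ / (1 + (n₀−1)/N) = 76.68 / 1.194 = 64.22
Round up: n = 65.

65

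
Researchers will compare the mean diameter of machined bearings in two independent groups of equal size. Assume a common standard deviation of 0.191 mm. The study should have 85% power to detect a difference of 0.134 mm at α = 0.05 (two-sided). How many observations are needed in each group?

For two equal groups, n per group = 2·((z_{α/2} + z_β)·σ/δ)².
z_{α/2} = 1.960; z_β = 1.036 (power 85%).
n = 2 × (2.996 × 0.191 / 0.134)² = 2 × 18.24 = 36.48
Round up: n = 37 per group.

37 per group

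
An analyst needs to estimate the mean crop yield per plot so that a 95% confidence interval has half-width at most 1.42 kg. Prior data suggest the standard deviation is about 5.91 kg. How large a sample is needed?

67

For a mean, the margin of error is E = z·σ/√n, so n = (zσ/E)².
At 95% confidence, z = 1.960.
n = (1.960 × 5.91 / 1.42)² = 66.54
Round up: n = 67.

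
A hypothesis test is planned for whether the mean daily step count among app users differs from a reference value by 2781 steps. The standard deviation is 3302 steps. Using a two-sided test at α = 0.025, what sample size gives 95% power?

n = 22

For a one-sample z-test, n = ((z_{α/2} + z_β)·σ/δ)².
z_{α/2} = 2.241 (two-sided α = 0.025); z_β = 1.645 (power 95% → β = 0.05).
n = (3.886 × 3302 / 2781)² = 21.29
Round up: n = 22.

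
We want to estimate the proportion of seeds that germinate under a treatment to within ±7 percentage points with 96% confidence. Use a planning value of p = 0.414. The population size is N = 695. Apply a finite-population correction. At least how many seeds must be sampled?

For a proportion with margin E = 0.07 at 96% confidence, z = 2.054.
n = p̂(1−p̂)(z/E)² = 0.414 × 0.586 × (2.054/0.07)² = 208.88 — call this n₀.
Finite-population correction with N = 695: n = n₀ / (1 + (n₀−1)/N) = 208.88 / 1.299 = 160.80
Round up: n = 161.

161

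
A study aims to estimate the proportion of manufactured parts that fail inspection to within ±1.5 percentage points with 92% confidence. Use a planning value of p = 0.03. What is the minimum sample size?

For a proportion with margin E = 0.015 at 92% confidence, z = 1.751.
n = p̂(1−p̂)(z/E)² = 0.03 × 0.97 × (1.751/0.015)² = 396.54
Round up: n = 397.

n = 397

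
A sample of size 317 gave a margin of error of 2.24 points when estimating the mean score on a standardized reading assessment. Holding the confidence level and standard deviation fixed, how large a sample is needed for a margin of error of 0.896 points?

1982

Margin of error scales as 1/√n, so n₂ = n₁·(E₁/E₂)².
n₂ = 317 × (2.24/0.896)² = 317 × 6.25 = 1981.25
Round up: n₂ = 1982.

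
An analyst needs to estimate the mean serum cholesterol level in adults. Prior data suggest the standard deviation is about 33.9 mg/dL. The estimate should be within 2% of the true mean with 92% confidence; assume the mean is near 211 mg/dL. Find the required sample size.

198

For a mean, the margin of error is E = z·σ/√n, so n = (zσ/E)².
At 92% confidence, z = 1.751.
E = 2% of 211 = 4.22 mg/dL.
n = (1.751 × 33.9 / 4.22)² = 197.85
Round up: n = 198.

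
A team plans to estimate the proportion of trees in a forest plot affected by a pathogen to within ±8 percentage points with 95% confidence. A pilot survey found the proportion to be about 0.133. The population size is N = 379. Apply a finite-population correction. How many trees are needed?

59

For a proportion with margin E = 0.08 at 95% confidence, z = 1.960.
n = p̂(1−p̂)(z/E)² = 0.133 × 0.867 × (1.960/0.08)² = 69.22 — call this n₀.
Finite-population correction with N = 379: n = n₀ / (1 + (n₀−1)/N) = 69.22 / 1.18 = 58.66
Round up: n = 59.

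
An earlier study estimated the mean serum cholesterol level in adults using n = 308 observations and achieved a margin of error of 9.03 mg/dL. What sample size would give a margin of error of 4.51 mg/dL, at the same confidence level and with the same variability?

Margin of error scales as 1/√n, so n₂ = n₁·(E₁/E₂)².
n₂ = 308 × (9.03/4.51)² = 308 × 4.009 = 1234.77
Round up: n₂ = 1235.

1235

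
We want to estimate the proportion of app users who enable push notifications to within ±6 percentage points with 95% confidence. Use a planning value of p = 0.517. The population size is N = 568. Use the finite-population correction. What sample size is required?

For a proportion with margin E = 0.06 at 95% confidence, z = 1.960.
n = p̂(1−p̂)(z/E)² = 0.517 × 0.483 × (1.960/0.06)² = 266.47 — call this n₀.
Finite-population correction with N = 568: n = n₀ / (1 + (n₀−1)/N) = 266.47 / 1.467 = 181.64
Round up: n = 182.

182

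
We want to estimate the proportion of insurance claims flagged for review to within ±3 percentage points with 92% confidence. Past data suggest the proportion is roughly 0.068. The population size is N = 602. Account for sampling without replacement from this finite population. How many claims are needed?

160

For a proportion with margin E = 0.03 at 92% confidence, z = 1.751.
n = p̂(1−p̂)(z/E)² = 0.068 × 0.932 × (1.751/0.03)² = 215.90 — call this n₀.
Finite-population correction with N = 602: n = n₀ / (1 + (n₀−1)/N) = 215.90 / 1.357 = 159.10
Round up: n = 160.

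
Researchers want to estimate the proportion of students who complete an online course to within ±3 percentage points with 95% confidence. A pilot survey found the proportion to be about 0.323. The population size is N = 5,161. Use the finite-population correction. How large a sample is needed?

n = 791

For a proportion with margin E = 0.03 at 95% confidence, z = 1.960.
n = p̂(1−p̂)(z/E)² = 0.323 × 0.677 × (1.960/0.03)² = 933.39 — call this n₀.
Finite-population correction with N = 5,161: n = n₀ / (1 + (n₀−1)/N) = 933.39 / 1.181 = 790.34
Round up: n = 791.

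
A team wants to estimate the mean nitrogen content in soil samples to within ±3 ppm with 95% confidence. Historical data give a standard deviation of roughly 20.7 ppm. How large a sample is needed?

183

For a mean, the margin of error is E = z·σ/√n, so n = (zσ/E)².
At 95% confidence, z = 1.960.
n = (1.960 × 20.7 / 3)² = 182.90
Round up: n = 183.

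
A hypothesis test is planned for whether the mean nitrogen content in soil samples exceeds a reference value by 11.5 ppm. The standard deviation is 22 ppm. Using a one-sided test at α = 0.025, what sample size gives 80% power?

For a one-sample z-test, n = ((z_α + z_β)·σ/δ)².
z_α = 1.960 (one-sided α = 0.025); z_β = 0.842 (power 80% → β = 0.2).
n = (2.802 × 22 / 11.5)² = 28.73
Round up: n = 29.

n = 29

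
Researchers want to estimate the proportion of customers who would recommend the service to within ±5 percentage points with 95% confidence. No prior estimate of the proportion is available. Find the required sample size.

n = 385

For a proportion with margin E = 0.05 at 95% confidence, z = 1.960.
With no prior estimate, use p = 0.5, which maximizes p(1−p) at 0.25.
n = 0.25 × (z/E)² = 0.25 × (1.960/0.05)² = 384.16
Round up: n = 385.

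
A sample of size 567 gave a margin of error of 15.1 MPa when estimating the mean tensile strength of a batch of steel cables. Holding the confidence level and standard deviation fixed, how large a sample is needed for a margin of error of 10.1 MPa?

1268

Margin of error scales as 1/√n, so n₂ = n₁·(E₁/E₂)².
n₂ = 567 × (15.1/10.1)² = 567 × 2.235 = 1267.24
Round up: n₂ = 1268.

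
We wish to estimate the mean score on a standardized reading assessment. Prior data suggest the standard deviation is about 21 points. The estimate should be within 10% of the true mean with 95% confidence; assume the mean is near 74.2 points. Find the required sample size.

For a mean, the margin of error is E = z·σ/√n, so n = (zσ/E)².
At 95% confidence, z = 1.960.
E = 10% of 74.2 = 7.42 points.
n = (1.960 × 21 / 7.42)² = 30.77
Round up: n = 31.

n = 31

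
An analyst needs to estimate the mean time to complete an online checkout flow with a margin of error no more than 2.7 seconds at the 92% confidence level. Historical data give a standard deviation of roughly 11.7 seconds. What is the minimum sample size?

58

For a mean, the margin of error is E = z·σ/√n, so n = (zσ/E)².
At 92% confidence, z = 1.751.
n = (1.751 × 11.7 / 2.7)² = 57.57
Round up: n = 58.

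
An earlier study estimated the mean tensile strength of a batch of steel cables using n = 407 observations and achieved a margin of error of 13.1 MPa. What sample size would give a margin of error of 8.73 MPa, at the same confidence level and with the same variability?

Margin of error scales as 1/√n, so n₂ = n₁·(E₁/E₂)².
n₂ = 407 × (13.1/8.73)² = 407 × 2.252 = 916.56
Round up: n₂ = 917.

n = 917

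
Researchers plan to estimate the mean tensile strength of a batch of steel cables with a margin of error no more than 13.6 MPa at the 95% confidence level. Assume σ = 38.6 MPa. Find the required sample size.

For a mean, the margin of error is E = z·σ/√n, so n = (zσ/E)².
At 95% confidence, z = 1.960.
n = (1.960 × 38.6 / 13.6)² = 30.95
Round up: n = 31.

31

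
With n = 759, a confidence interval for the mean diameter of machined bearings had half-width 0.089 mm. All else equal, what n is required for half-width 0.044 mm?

3106

Margin of error scales as 1/√n, so n₂ = n₁·(E₁/E₂)².
n₂ = 759 × (0.089/0.044)² = 759 × 4.091 = 3105.07
Round up: n₂ = 3106.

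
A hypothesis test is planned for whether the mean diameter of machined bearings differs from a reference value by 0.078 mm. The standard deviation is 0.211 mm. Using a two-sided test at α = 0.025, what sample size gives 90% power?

For a one-sample z-test, n = ((z_{α/2} + z_β)·σ/δ)².
z_{α/2} = 2.241 (two-sided α = 0.025); z_β = 1.282 (power 90% → β = 0.1).
n = (3.523 × 0.211 / 0.078)² = 90.82
Round up: n = 91.

n = 91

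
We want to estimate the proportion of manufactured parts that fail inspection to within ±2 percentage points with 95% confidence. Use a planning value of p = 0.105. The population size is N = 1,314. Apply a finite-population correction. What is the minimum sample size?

For a proportion with margin E = 0.02 at 95% confidence, z = 1.960.
n = p̂(1−p̂)(z/E)² = 0.105 × 0.895 × (1.960/0.02)² = 902.54 — call this n₀.
Finite-population correction with N = 1,314: n = n₀ / (1 + (n₀−1)/N) = 902.54 / 1.686 = 535.31
Round up: n = 536.

536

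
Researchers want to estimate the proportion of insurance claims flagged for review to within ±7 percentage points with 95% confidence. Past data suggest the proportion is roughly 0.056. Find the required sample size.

For a proportion with margin E = 0.07 at 95% confidence, z = 1.960.
n = p̂(1−p̂)(z/E)² = 0.056 × 0.944 × (1.960/0.07)² = 41.45
Round up: n = 42.

42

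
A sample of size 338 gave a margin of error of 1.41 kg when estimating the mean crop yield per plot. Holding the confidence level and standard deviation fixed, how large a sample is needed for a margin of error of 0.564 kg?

2113

Margin of error scales as 1/√n, so n₂ = n₁·(E₁/E₂)².
n₂ = 338 × (1.41/0.564)² = 338 × 6.25 = 2112.50
Round up: n₂ = 2113.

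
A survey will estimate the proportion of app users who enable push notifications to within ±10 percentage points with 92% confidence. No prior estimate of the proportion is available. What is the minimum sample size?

For a proportion with margin E = 0.1 at 92% confidence, z = 1.751.
With no prior estimate, use p = 0.5, which maximizes p(1−p) at 0.25.
n = 0.25 × (z/E)² = 0.25 × (1.751/0.1)² = 76.65
Round up: n = 77.

n = 77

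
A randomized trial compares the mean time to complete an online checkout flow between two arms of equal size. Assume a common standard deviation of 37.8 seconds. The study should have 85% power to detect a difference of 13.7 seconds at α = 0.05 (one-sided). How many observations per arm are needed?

For two equal groups, n per group = 2·((z_α + z_β)·σ/δ)².
z_α = 1.645; z_β = 1.036 (power 85%).
n = 2 × (2.681 × 37.8 / 13.7)² = 2 × 54.72 = 109.44
Round up: n = 110 per group.

110 per group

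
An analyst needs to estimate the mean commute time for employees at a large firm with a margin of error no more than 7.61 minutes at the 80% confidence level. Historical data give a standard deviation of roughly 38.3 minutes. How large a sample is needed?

For a mean, the margin of error is E = z·σ/√n, so n = (zσ/E)².
At 80% confidence, z = 1.282.
n = (1.282 × 38.3 / 7.61)² = 41.63
Round up: n = 42.

42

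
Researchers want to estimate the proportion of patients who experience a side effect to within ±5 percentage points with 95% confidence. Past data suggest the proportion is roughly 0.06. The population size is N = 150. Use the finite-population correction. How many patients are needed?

n = 56

For a proportion with margin E = 0.05 at 95% confidence, z = 1.960.
n = p̂(1−p̂)(z/E)² = 0.06 × 0.94 × (1.960/0.05)² = 86.67 — call this n₀.
Finite-population correction with N = 150: n = n₀ / (1 + (n₀−1)/N) = 86.67 / 1.571 = 55.17
Round up: n = 56.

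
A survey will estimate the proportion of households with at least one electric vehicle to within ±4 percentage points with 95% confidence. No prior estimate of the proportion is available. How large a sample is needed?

n = 601

For a proportion with margin E = 0.04 at 95% confidence, z = 1.960.
With no prior estimate, use p = 0.5, which maximizes p(1−p) at 0.25.
n = 0.25 × (z/E)² = 0.25 × (1.960/0.04)² = 600.25
Round up: n = 601.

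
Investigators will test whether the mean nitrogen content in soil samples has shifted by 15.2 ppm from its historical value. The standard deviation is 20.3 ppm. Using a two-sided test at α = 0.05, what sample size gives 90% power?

19

For a one-sample z-test, n = ((z_{α/2} + z_β)·σ/δ)².
z_{α/2} = 1.960 (two-sided α = 0.05); z_β = 1.282 (power 90% → β = 0.1).
n = (3.242 × 20.3 / 15.2)² = 18.75
Round up: n = 19.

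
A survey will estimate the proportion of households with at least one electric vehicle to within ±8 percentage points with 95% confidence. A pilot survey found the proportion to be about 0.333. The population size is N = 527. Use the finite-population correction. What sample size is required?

n = 107

For a proportion with margin E = 0.08 at 95% confidence, z = 1.960.
n = p̂(1−p̂)(z/E)² = 0.333 × 0.667 × (1.960/0.08)² = 133.32 — call this n₀.
Finite-population correction with N = 527: n = n₀ / (1 + (n₀−1)/N) = 133.32 / 1.251 = 106.57
Round up: n = 107.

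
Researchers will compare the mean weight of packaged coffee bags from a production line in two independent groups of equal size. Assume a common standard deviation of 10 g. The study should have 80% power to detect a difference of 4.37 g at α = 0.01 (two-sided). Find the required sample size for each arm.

123 per group

For two equal groups, n per group = 2·((z_{α/2} + z_β)·σ/δ)².
z_{α/2} = 2.576; z_β = 0.842 (power 80%).
n = 2 × (3.418 × 10 / 4.37)² = 2 × 61.18 = 122.36
Round up: n = 123 per group.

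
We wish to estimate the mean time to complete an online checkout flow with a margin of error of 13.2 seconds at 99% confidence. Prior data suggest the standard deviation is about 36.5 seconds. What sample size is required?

For a mean, the margin of error is E = z·σ/√n, so n = (zσ/E)².
At 99% confidence, z = 2.576.
n = (2.576 × 36.5 / 13.2)² = 50.74
Round up: n = 51.

51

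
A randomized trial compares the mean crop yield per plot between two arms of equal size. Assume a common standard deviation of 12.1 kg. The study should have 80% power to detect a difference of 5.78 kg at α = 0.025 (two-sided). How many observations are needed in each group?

For two equal groups, n per group = 2·((z_{α/2} + z_β)·σ/δ)².
z_{α/2} = 2.241; z_β = 0.842 (power 80%).
n = 2 × (3.083 × 12.1 / 5.78)² = 2 × 41.65 = 83.30
Round up: n = 84 per group.

84 per group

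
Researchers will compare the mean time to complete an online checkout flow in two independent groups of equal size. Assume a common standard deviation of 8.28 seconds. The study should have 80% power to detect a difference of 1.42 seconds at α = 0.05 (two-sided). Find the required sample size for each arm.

For two equal groups, n per group = 2·((z_{α/2} + z_β)·σ/δ)².
z_{α/2} = 1.960; z_β = 0.842 (power 80%).
n = 2 × (2.802 × 8.28 / 1.42)² = 2 × 266.94 = 533.88
Round up: n = 534 per group.

534 per group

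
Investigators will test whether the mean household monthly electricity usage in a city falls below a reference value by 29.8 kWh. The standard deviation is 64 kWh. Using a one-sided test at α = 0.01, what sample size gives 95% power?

For a one-sample z-test, n = ((z_α + z_β)·σ/δ)².
z_α = 2.326 (one-sided α = 0.01); z_β = 1.645 (power 95% → β = 0.05).
n = (3.971 × 64 / 29.8)² = 72.73
Round up: n = 73.

73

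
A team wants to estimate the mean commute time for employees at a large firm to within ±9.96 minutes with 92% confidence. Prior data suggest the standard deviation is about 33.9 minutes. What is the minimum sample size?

For a mean, the margin of error is E = z·σ/√n, so n = (zσ/E)².
At 92% confidence, z = 1.751.
n = (1.751 × 33.9 / 9.96)² = 35.52
Round up: n = 36.

36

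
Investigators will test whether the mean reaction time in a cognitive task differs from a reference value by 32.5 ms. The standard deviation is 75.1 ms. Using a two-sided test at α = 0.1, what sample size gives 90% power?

46

For a one-sample z-test, n = ((z_{α/2} + z_β)·σ/δ)².
z_{α/2} = 1.645 (two-sided α = 0.1); z_β = 1.282 (power 90% → β = 0.1).
n = (2.927 × 75.1 / 32.5)² = 45.75
Round up: n = 46.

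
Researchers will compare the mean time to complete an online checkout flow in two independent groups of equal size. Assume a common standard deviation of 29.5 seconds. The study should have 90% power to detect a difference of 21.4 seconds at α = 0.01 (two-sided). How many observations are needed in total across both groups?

114 total

For two equal groups, n per group = 2·((z_{α/2} + z_β)·σ/δ)².
z_{α/2} = 2.576; z_β = 1.282 (power 90%).
n = 2 × (3.858 × 29.5 / 21.4)² = 2 × 28.28 = 56.56
Round up: n = 57 per group.
Total across both groups: 2 × 57 = 114.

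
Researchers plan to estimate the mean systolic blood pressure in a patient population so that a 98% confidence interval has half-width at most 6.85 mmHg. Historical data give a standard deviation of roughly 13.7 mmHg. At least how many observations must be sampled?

22

For a mean, the margin of error is E = z·σ/√n, so n = (zσ/E)².
At 98% confidence, z = 2.326.
n = (2.326 × 13.7 / 6.85)² = 21.64
Round up: n = 22.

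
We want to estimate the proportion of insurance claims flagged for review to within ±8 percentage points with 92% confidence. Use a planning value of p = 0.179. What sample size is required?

71

For a proportion with margin E = 0.08 at 92% confidence, z = 1.751.
n = p̂(1−p̂)(z/E)² = 0.179 × 0.821 × (1.751/0.08)² = 70.40
Round up: n = 71.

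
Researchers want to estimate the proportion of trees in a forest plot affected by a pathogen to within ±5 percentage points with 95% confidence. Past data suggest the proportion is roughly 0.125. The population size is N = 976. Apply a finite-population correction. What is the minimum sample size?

For a proportion with margin E = 0.05 at 95% confidence, z = 1.960.
n = p̂(1−p̂)(z/E)² = 0.125 × 0.875 × (1.960/0.05)² = 168.07 — call this n₀.
Finite-population correction with N = 976: n = n₀ / (1 + (n₀−1)/N) = 168.07 / 1.171 = 143.53
Round up: n = 144.

n = 144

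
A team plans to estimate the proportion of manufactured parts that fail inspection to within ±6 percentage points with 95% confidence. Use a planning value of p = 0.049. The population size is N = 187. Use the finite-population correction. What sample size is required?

n = 40

For a proportion with margin E = 0.06 at 95% confidence, z = 1.960.
n = p̂(1−p̂)(z/E)² = 0.049 × 0.951 × (1.960/0.06)² = 49.73 — call this n₀.
Finite-population correction with N = 187: n = n₀ / (1 + (n₀−1)/N) = 49.73 / 1.261 = 39.44
Round up: n = 40.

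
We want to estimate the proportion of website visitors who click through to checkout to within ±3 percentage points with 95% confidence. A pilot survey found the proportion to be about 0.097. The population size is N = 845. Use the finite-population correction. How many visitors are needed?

260

For a proportion with margin E = 0.03 at 95% confidence, z = 1.960.
n = p̂(1−p̂)(z/E)² = 0.097 × 0.903 × (1.960/0.03)² = 373.88 — call this n₀.
Finite-population correction with N = 845: n = n₀ / (1 + (n₀−1)/N) = 373.88 / 1.441 = 259.46
Round up: n = 260.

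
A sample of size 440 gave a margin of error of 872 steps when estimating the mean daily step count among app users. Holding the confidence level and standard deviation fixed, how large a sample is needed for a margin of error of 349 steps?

Margin of error scales as 1/√n, so n₂ = n₁·(E₁/E₂)².
n₂ = 440 × (872/349)² = 440 × 6.243 = 2746.92
Round up: n₂ = 2747.

2747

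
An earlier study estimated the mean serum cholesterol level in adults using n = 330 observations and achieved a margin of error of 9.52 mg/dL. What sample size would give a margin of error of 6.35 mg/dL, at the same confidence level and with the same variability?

Margin of error scales as 1/√n, so n₂ = n₁·(E₁/E₂)².
n₂ = 330 × (9.52/6.35)² = 330 × 2.248 = 741.84
Round up: n₂ = 742.

742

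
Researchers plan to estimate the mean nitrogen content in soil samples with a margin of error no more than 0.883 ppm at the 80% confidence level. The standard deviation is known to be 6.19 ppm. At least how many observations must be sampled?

For a mean, the margin of error is E = z·σ/√n, so n = (zσ/E)².
At 80% confidence, z = 1.282.
n = (1.282 × 6.19 / 0.883)² = 80.77
Round up: n = 81.

81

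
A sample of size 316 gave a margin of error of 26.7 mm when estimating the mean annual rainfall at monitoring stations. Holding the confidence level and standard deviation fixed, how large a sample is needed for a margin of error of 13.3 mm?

1274

Margin of error scales as 1/√n, so n₂ = n₁·(E₁/E₂)².
n₂ = 316 × (26.7/13.3)² = 316 × 4.03 = 1273.48
Round up: n₂ = 1274.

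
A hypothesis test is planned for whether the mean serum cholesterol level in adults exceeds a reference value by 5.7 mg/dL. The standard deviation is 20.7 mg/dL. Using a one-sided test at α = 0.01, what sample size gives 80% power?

133

For a one-sample z-test, n = ((z_α + z_β)·σ/δ)².
z_α = 2.326 (one-sided α = 0.01); z_β = 0.842 (power 80% → β = 0.2).
n = (3.168 × 20.7 / 5.7)² = 132.36
Round up: n = 133.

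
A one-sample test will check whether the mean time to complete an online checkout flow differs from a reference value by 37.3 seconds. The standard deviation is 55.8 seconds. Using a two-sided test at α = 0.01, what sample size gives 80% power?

For a one-sample z-test, n = ((z_{α/2} + z_β)·σ/δ)².
z_{α/2} = 2.576 (two-sided α = 0.01); z_β = 0.842 (power 80% → β = 0.2).
n = (3.418 × 55.8 / 37.3)² = 26.15
Round up: n = 27.

27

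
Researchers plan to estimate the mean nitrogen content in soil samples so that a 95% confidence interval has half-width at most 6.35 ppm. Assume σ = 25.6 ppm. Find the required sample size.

63

For a mean, the margin of error is E = z·σ/√n, so n = (zσ/E)².
At 95% confidence, z = 1.960.
n = (1.960 × 25.6 / 6.35)² = 62.44
Round up: n = 63.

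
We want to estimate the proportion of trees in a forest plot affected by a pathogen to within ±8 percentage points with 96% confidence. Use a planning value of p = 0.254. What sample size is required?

For a proportion with margin E = 0.08 at 96% confidence, z = 2.054.
n = p̂(1−p̂)(z/E)² = 0.254 × 0.746 × (2.054/0.08)² = 124.91
Round up: n = 125.

125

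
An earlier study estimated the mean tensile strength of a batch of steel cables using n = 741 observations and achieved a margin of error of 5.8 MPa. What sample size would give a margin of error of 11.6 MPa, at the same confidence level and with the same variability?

Margin of error scales as 1/√n, so n₂ = n₁·(E₁/E₂)².
n₂ = 741 × (5.8/11.6)² = 741 × 0.25 = 185.25
Round up: n₂ = 186.

n = 186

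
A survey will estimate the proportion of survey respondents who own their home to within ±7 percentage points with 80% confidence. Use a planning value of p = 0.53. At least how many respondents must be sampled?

84

For a proportion with margin E = 0.07 at 80% confidence, z = 1.282.
n = p̂(1−p̂)(z/E)² = 0.53 × 0.47 × (1.282/0.07)² = 83.55
Round up: n = 84.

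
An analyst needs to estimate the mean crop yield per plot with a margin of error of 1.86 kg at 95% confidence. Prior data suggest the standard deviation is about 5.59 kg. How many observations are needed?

n = 35

For a mean, the margin of error is E = z·σ/√n, so n = (zσ/E)².
At 95% confidence, z = 1.960.
n = (1.960 × 5.59 / 1.86)² = 34.70
Round up: n = 35.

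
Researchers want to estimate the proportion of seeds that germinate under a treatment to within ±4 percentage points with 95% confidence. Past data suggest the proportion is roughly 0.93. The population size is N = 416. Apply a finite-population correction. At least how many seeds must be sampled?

For a proportion with margin E = 0.04 at 95% confidence, z = 1.960.
n = p̂(1−p̂)(z/E)² = 0.93 × 0.07 × (1.960/0.04)² = 156.31 — call this n₀.
Finite-population correction with N = 416: n = n₀ / (1 + (n₀−1)/N) = 156.31 / 1.373 = 113.85
Round up: n = 114.

114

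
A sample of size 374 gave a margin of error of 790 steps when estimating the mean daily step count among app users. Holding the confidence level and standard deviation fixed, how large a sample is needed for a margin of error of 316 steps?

Margin of error scales as 1/√n, so n₂ = n₁·(E₁/E₂)².
n₂ = 374 × (790/316)² = 374 × 6.25 = 2337.50
Round up: n₂ = 2338.

2338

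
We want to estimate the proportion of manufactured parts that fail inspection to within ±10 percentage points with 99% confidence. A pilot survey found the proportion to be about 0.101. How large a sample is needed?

For a proportion with margin E = 0.1 at 99% confidence, z = 2.576.
n = p̂(1−p̂)(z/E)² = 0.101 × 0.899 × (2.576/0.1)² = 60.25
Round up: n = 61.

61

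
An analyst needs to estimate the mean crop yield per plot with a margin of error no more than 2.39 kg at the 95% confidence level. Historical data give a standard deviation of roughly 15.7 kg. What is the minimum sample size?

n = 166

For a mean, the margin of error is E = z·σ/√n, so n = (zσ/E)².
At 95% confidence, z = 1.960.
n = (1.960 × 15.7 / 2.39)² = 165.77
Round up: n = 166.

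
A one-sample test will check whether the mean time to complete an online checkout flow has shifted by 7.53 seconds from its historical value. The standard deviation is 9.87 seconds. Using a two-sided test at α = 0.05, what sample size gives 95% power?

For a one-sample z-test, n = ((z_{α/2} + z_β)·σ/δ)².
z_{α/2} = 1.960 (two-sided α = 0.05); z_β = 1.645 (power 95% → β = 0.05).
n = (3.605 × 9.87 / 7.53)² = 22.33
Round up: n = 23.

n = 23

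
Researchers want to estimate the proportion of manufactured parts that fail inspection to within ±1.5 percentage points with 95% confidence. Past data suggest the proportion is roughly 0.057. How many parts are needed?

For a proportion with margin E = 0.015 at 95% confidence, z = 1.960.
n = p̂(1−p̂)(z/E)² = 0.057 × 0.943 × (1.960/0.015)² = 917.73
Round up: n = 918.

918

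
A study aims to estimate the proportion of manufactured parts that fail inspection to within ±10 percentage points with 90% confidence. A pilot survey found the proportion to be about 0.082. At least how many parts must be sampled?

For a proportion with margin E = 0.1 at 90% confidence, z = 1.645.
n = p̂(1−p̂)(z/E)² = 0.082 × 0.918 × (1.645/0.1)² = 20.37
Round up: n = 21.

21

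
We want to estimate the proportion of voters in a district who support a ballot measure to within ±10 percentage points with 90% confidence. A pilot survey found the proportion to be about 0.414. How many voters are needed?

For a proportion with margin E = 0.1 at 90% confidence, z = 1.645.
n = p̂(1−p̂)(z/E)² = 0.414 × 0.586 × (1.645/0.1)² = 65.65
Round up: n = 66.

66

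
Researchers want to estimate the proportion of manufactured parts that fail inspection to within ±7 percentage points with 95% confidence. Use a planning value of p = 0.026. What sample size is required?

For a proportion with margin E = 0.07 at 95% confidence, z = 1.960.
n = p̂(1−p̂)(z/E)² = 0.026 × 0.974 × (1.960/0.07)² = 19.85
Round up: n = 20.

n = 20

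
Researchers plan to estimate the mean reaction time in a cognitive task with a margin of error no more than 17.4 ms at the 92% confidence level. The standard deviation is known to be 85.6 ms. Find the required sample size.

n = 75

For a mean, the margin of error is E = z·σ/√n, so n = (zσ/E)².
At 92% confidence, z = 1.751.
n = (1.751 × 85.6 / 17.4)² = 74.20
Round up: n = 75.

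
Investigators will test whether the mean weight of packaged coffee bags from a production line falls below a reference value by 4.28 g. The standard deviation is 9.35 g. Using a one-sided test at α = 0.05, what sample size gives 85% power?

35

For a one-sample z-test, n = ((z_α + z_β)·σ/δ)².
z_α = 1.645 (one-sided α = 0.05); z_β = 1.036 (power 85% → β = 0.15).
n = (2.681 × 9.35 / 4.28)² = 34.30
Round up: n = 35.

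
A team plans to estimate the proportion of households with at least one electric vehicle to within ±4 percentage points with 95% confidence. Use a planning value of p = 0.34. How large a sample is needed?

For a proportion with margin E = 0.04 at 95% confidence, z = 1.960.
n = p̂(1−p̂)(z/E)² = 0.34 × 0.66 × (1.960/0.04)² = 538.78
Round up: n = 539.

n = 539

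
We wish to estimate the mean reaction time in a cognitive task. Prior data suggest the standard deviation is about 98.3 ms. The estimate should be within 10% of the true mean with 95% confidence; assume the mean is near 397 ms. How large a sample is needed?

24

For a mean, the margin of error is E = z·σ/√n, so n = (zσ/E)².
At 95% confidence, z = 1.960.
E = 10% of 397 = 39.7 ms.
n = (1.960 × 98.3 / 39.7)² = 23.55
Round up: n = 24.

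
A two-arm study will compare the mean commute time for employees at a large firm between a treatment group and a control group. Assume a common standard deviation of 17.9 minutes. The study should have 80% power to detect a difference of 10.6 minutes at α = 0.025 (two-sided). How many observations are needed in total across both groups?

110 total

For two equal groups, n per group = 2·((z_{α/2} + z_β)·σ/δ)².
z_{α/2} = 2.241; z_β = 0.842 (power 80%).
n = 2 × (3.083 × 17.9 / 10.6)² = 2 × 27.10 = 54.20
Round up: n = 55 per group.
Total across both groups: 2 × 55 = 110.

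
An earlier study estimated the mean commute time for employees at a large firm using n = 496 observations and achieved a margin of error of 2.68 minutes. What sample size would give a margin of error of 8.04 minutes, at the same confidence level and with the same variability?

Margin of error scales as 1/√n, so n₂ = n₁·(E₁/E₂)².
n₂ = 496 × (2.68/8.04)² = 496 × 0.1111 = 55.11
Round up: n₂ = 56.

56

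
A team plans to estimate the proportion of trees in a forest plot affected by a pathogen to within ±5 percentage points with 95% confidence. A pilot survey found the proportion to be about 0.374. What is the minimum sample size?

360

For a proportion with margin E = 0.05 at 95% confidence, z = 1.960.
n = p̂(1−p̂)(z/E)² = 0.374 × 0.626 × (1.960/0.05)² = 359.76
Round up: n = 360.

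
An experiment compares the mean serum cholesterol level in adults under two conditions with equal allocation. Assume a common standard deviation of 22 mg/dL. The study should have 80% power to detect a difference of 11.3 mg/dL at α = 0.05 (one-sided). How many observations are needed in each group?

For two equal groups, n per group = 2·((z_α + z_β)·σ/δ)².
z_α = 1.645; z_β = 0.842 (power 80%).
n = 2 × (2.487 × 22 / 11.3)² = 2 × 23.44 = 46.88
Round up: n = 47 per group.

47 per group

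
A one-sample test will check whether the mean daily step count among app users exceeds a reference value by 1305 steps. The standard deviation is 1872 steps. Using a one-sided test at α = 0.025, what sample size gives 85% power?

For a one-sample z-test, n = ((z_α + z_β)·σ/δ)².
z_α = 1.960 (one-sided α = 0.025); z_β = 1.036 (power 85% → β = 0.15).
n = (2.996 × 1872 / 1305)² = 18.47
Round up: n = 19.

n = 19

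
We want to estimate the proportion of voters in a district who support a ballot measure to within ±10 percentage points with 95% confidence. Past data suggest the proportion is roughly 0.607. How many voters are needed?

92

For a proportion with margin E = 0.1 at 95% confidence, z = 1.960.
n = p̂(1−p̂)(z/E)² = 0.607 × 0.393 × (1.960/0.1)² = 91.64
Round up: n = 92.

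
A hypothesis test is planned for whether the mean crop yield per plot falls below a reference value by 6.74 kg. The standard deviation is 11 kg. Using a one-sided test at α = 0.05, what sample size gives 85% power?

20

For a one-sample z-test, n = ((z_α + z_β)·σ/δ)².
z_α = 1.645 (one-sided α = 0.05); z_β = 1.036 (power 85% → β = 0.15).
n = (2.681 × 11 / 6.74)² = 19.15
Round up: n = 20.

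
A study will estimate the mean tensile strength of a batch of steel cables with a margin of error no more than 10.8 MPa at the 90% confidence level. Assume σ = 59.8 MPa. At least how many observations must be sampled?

For a mean, the margin of error is E = z·σ/√n, so n = (zσ/E)².
At 90% confidence, z = 1.645.
n = (1.645 × 59.8 / 10.8)² = 82.96
Round up: n = 83.

83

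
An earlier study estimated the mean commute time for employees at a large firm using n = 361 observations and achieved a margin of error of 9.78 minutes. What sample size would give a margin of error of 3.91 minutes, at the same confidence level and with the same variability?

2259

Margin of error scales as 1/√n, so n₂ = n₁·(E₁/E₂)².
n₂ = 361 × (9.78/3.91)² = 361 × 6.256 = 2258.42
Round up: n₂ = 2259.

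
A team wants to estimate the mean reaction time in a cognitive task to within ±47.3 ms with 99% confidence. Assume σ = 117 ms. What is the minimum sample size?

For a mean, the margin of error is E = z·σ/√n, so n = (zσ/E)².
At 99% confidence, z = 2.576.
n = (2.576 × 117 / 47.3)² = 40.60
Round up: n = 41.

41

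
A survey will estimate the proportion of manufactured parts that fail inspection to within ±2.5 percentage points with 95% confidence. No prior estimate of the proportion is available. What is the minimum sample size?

For a proportion with margin E = 0.025 at 95% confidence, z = 1.960.
With no prior estimate, use p = 0.5, which maximizes p(1−p) at 0.25.
n = 0.25 × (z/E)² = 0.25 × (1.960/0.025)² = 1536.64
Round up: n = 1537.

1537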